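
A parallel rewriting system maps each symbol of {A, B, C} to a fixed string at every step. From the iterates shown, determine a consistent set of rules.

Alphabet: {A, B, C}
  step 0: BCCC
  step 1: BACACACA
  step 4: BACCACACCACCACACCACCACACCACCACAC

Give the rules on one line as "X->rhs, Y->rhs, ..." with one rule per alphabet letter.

  step 0 ⇒ step 1: BCCC ⇒ BA·CA·CA·CA
    B ↦ BA
    C ↦ CA
    A ↦ C  (constrained at step 1)

A->C, B->BA, C->CA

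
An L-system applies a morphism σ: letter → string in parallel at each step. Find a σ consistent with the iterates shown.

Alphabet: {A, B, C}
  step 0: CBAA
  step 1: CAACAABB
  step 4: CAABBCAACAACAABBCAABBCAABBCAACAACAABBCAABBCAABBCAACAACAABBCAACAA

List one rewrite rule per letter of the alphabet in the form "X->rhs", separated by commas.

A->B, B->CAA, C->CAA

  step 0 ⇒ step 1: CBAA ⇒ CAA·CAA·B·B
    A ↦ B
    B ↦ CAA
    C ↦ CAA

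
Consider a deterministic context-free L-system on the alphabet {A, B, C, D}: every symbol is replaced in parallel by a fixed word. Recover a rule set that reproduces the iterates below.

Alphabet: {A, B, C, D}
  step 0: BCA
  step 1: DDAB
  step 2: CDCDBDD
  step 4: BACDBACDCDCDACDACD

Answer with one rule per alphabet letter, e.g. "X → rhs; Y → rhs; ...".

A->B, B->DD, C->A, D->CD

  step 1 ⇒ step 2: DDAB ⇒ CD·CD·B·DD
    A ↦ B
    B ↦ DD
    D ↦ CD
  step 0 ⇒ step 1: BCA ⇒ DD·A·B
    C ↦ A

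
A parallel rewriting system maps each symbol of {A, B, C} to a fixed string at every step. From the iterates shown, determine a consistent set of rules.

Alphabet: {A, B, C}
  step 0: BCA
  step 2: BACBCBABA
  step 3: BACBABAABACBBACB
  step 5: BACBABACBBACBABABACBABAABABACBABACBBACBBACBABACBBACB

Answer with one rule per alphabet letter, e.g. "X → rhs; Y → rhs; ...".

A->CB, B->BA, C->A

  step 2 ⇒ step 3: BACBCBABA ⇒ BA·CB·A·BA·A·BA·CB·BA·CB
    A ↦ CB
    B ↦ BA
    C ↦ A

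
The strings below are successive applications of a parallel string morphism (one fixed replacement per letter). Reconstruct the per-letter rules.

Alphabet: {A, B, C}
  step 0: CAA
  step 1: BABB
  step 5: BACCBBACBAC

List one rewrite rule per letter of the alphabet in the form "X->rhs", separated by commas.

A->B, B->C, C->BA

  step 0 ⇒ step 1: CAA ⇒ BA·B·B
    A ↦ B
    C ↦ BA
    B ↦ C  (constrained at step 1)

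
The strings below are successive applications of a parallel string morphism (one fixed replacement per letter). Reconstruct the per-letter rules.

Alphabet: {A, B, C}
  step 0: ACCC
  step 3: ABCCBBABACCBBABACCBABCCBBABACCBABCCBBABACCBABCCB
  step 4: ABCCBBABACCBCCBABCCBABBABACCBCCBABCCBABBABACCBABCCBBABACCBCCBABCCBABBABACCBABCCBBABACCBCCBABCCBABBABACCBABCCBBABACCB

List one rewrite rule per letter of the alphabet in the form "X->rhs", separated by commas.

A->AB, B->CCB, C->BA

  step 3 ⇒ step 4: ABCCBBABACCBBABACCBABCCBBABACCBABCCBBABACCBABCCB ⇒ AB·CCB·BA·BA·CCB·CCB·AB·CCB·AB·BA·BA·CCB·CCB·AB·CCB·AB·BA·BA·CCB·AB·CCB·BA·BA·CCB·CCB·AB·CCB·AB·BA·BA·CCB·AB·CCB·BA·BA·CCB·CCB·AB·CCB·AB·BA·BA·CCB·AB·CCB·BA·BA·CCB
    A ↦ AB
    B ↦ CCB
    C ↦ BA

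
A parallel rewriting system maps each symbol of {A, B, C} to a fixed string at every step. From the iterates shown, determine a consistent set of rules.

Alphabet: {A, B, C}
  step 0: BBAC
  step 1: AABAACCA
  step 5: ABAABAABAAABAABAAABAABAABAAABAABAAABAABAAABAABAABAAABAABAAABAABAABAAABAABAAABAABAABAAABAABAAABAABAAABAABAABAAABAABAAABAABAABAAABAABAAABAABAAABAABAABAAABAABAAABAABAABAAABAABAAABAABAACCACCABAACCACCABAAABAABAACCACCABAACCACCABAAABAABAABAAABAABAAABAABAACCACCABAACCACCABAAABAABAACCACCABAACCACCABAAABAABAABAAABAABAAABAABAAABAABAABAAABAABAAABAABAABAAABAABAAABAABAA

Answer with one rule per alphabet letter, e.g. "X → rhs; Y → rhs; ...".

A->BAA, B->A, C->CCA

  step 0 ⇒ step 1: BBAC ⇒ A·A·BAA·CCA
    A ↦ BAA
    B ↦ A
    C ↦ CCA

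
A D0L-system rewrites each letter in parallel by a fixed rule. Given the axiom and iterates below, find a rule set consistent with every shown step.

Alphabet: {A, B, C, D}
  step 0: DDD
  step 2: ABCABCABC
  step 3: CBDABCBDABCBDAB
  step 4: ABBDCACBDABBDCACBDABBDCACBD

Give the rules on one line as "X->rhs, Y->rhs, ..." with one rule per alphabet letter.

  step 3 ⇒ step 4: CBDABCBDABCBDAB ⇒ AB·BD·CA·C·BD·AB·BD·CA·C·BD·AB·BD·CA·C·BD
    A ↦ C
    B ↦ BD
    C ↦ AB
    D ↦ CA

A->C, B->BD, C->AB, D->CA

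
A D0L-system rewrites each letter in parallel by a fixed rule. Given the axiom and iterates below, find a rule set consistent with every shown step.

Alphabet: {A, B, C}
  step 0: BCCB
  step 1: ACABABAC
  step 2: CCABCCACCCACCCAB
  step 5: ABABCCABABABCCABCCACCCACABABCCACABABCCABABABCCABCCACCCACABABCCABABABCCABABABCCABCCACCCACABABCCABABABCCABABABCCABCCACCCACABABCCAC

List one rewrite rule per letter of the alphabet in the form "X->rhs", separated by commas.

  step 1 ⇒ step 2: ACABABAC ⇒ CC·AB·CC·AC·CC·AC·CC·AB
    A ↦ CC
    B ↦ AC
    C ↦ AB

A->CC, B->AC, C->AB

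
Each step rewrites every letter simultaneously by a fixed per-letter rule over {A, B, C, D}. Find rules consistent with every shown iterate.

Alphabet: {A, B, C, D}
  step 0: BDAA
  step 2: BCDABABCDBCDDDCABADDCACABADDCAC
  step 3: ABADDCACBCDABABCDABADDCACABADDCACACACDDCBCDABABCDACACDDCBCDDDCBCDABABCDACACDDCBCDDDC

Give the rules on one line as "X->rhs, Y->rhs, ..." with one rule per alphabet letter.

  step 2 ⇒ step 3: BCDABABCDBCDDDCABADDCACABADDCAC ⇒ ABA·DDC·AC·BCD·ABA·BCD·ABA·DDC·AC·ABA·DDC·AC·AC·AC·DDC·BCD·ABA·BCD·AC·AC·DDC·BCD·DDC·BCD·ABA·BCD·AC·AC·DDC·BCD·DDC
    A ↦ BCD
    B ↦ ABA
    C ↦ DDC
    D ↦ AC

A->BCD, B->ABA, C->DDC, D->AC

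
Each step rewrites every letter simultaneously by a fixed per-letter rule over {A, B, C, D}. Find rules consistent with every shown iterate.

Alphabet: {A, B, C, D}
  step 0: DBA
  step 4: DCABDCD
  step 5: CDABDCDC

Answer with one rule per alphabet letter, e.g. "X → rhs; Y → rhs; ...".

  step 4 ⇒ step 5: DCABDCD ⇒ C·D·AB·D·C·D·C
    A ↦ AB
    B ↦ D
    C ↦ D
    D ↦ C

A->AB, B->D, C->D, D->C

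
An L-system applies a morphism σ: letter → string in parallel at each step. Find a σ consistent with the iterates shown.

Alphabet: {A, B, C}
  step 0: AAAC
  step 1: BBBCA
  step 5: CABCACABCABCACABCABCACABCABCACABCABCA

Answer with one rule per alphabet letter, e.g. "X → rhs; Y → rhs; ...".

A->B, B->CA, C->CA

  step 0 ⇒ step 1: AAAC ⇒ B·B·B·CA
    A ↦ B
    C ↦ CA
    B ↦ CA  (constrained at step 1)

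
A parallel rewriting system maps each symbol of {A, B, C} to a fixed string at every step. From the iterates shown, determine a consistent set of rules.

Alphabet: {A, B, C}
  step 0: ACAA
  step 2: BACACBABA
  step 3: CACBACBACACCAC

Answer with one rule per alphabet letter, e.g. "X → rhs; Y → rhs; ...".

A->C, B->CA, C->BA

  step 2 ⇒ step 3: BACACBABA ⇒ CA·C·BA·C·BA·CA·C·CA·C
    A ↦ C
    B ↦ CA
    C ↦ BA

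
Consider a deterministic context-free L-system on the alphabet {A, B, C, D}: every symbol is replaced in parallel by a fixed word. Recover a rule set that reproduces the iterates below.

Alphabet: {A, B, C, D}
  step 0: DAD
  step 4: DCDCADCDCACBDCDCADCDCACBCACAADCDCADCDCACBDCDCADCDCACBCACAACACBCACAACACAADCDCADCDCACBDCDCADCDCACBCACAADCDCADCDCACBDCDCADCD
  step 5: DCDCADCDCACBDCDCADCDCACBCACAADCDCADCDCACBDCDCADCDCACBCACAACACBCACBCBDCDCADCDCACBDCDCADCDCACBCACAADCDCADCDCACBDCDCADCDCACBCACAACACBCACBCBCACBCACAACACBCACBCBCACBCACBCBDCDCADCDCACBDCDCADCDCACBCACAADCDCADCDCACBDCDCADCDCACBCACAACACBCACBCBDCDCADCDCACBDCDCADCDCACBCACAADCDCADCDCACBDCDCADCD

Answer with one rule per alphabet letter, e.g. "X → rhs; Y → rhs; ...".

A->CB, B->CAA, C->CA, D->DCD

  step 4 ⇒ step 5: DCDCADCDCACBDCDCADCDCACBCACAADCDCADCDCACBDCDCADCDCACBCACAACACBCACAACACAADCDCADCDCACBDCDCADCDCACBCACAADCDCADCDCACBDCDCADCD ⇒ DCD·CA·DCD·CA·CB·DCD·CA·DCD·CA·CB·CA·CAA·DCD·CA·DCD·CA·CB·DCD·CA·DCD·CA·CB·CA·CAA·CA·CB·CA·CB·CB·DCD·CA·DCD·CA·CB·DCD·CA·DCD·CA·CB·CA·CAA·DCD·CA·DCD·CA·CB·DCD·CA·DCD·CA·CB·CA·CAA·CA·CB·CA·CB·CB·CA·CB·CA·CAA·CA·CB·CA·CB·CB·CA·CB·CA·CB·CB·DCD·CA·DCD·CA·CB·DCD·CA·DCD·CA·CB·CA·CAA·DCD·CA·DCD·CA·CB·DCD·CA·DCD·CA·CB·CA·CAA·CA·CB·CA·CB·CB·DCD·CA·DCD·CA·CB·DCD·CA·DCD·CA·CB·CA·CAA·DCD·CA·DCD·CA·CB·DCD·CA·DCD
    A ↦ CB
    B ↦ CAA
    C ↦ CA
    D ↦ DCD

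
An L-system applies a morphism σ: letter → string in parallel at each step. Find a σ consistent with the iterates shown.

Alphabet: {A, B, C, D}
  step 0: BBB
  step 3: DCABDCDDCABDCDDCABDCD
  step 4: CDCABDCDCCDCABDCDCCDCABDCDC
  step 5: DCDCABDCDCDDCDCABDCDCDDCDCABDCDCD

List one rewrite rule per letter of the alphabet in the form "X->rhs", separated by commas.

  step 4 ⇒ step 5: CDCABDCDCCDCABDCDCCDCABDCDC ⇒ D·C·D·C·ABD·C·D·C·D·D·C·D·C·ABD·C·D·C·D·D·C·D·C·ABD·C·D·C·D
    A ↦ C
    B ↦ ABD
    C ↦ D
    D ↦ C

A->C, B->ABD, C->D, D->C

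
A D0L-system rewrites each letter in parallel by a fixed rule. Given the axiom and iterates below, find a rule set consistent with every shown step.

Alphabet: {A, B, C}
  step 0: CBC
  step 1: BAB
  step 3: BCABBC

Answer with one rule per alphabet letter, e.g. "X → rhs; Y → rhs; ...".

A->BC, B->A, C->B

  step 0 ⇒ step 1: CBC ⇒ B·A·B
    B ↦ A
    C ↦ B
    A ↦ BC  (constrained at step 1)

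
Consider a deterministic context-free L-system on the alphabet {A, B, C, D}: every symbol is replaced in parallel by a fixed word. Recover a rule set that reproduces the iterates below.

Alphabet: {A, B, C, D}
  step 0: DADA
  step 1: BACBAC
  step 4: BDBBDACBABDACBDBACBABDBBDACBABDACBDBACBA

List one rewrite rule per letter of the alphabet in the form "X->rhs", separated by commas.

  step 0 ⇒ step 1: DADA ⇒ B·AC·B·AC
    A ↦ AC
    D ↦ B
    B ↦ BD  (constrained at step 1)
    C ↦ BA  (constrained at step 1)

A->AC, B->BD, C->BA, D->B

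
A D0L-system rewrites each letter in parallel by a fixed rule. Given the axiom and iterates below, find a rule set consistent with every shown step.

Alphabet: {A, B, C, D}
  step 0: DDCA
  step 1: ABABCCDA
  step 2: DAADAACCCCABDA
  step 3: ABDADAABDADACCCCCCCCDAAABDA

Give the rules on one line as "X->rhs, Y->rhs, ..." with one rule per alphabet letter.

  step 2 ⇒ step 3: DAADAACCCCABDA ⇒ AB·DA·DA·AB·DA·DA·CC·CC·CC·CC·DA·A·AB·DA
    A ↦ DA
    B ↦ A
    C ↦ CC
    D ↦ AB

A->DA, B->A, C->CC, D->AB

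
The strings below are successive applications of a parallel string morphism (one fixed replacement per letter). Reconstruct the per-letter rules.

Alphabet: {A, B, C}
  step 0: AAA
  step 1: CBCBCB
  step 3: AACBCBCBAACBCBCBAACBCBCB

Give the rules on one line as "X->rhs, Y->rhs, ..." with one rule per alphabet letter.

A->CB, B->AA, C->BA

  step 0 ⇒ step 1: AAA ⇒ CB·CB·CB
    A ↦ CB
    B ↦ AA  (constrained at step 1)
    C ↦ BA  (constrained at step 1)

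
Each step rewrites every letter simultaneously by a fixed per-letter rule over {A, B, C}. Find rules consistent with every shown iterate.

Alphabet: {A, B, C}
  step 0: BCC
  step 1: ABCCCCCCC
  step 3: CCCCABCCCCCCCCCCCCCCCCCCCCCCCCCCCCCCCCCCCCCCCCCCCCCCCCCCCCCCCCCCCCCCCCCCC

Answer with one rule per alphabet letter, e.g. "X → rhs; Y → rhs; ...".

A->C, B->ABC, C->CCC

  step 0 ⇒ step 1: BCC ⇒ ABC·CCC·CCC
    B ↦ ABC
    C ↦ CCC
    A ↦ C  (constrained at step 1)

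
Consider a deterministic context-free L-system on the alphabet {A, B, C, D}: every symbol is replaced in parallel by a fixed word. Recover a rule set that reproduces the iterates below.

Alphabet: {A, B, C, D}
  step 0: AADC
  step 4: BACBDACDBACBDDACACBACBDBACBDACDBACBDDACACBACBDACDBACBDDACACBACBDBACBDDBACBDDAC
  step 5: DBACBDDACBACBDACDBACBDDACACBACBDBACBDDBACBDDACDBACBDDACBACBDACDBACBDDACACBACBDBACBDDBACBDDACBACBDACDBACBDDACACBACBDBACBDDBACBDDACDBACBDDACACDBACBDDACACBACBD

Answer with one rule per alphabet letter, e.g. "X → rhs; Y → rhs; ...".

  step 4 ⇒ step 5: BACBDACDBACBDDACACBACBDBACBDACDBACBDDACACBACBDACDBACBDDACACBACBDBACBDDBACBDDAC ⇒ D·BAC·BD·D·AC·BAC·BD·AC·D·BAC·BD·D·AC·AC·BAC·BD·BAC·BD·D·BAC·BD·D·AC·D·BAC·BD·D·AC·BAC·BD·AC·D·BAC·BD·D·AC·AC·BAC·BD·BAC·BD·D·BAC·BD·D·AC·BAC·BD·AC·D·BAC·BD·D·AC·AC·BAC·BD·BAC·BD·D·BAC·BD·D·AC·D·BAC·BD·D·AC·AC·D·BAC·BD·D·AC·AC·BAC·BD
    A ↦ BAC
    B ↦ D
    C ↦ BD
    D ↦ AC

A->BAC, B->D, C->BD, D->AC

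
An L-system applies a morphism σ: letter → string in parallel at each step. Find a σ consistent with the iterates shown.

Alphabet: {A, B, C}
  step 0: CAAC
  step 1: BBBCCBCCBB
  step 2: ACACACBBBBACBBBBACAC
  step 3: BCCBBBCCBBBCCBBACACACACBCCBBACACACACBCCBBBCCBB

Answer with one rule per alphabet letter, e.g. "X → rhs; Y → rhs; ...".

A->BCC, B->AC, C->BB

  step 2 ⇒ step 3: ACACACBBBBACBBBBACAC ⇒ BCC·BB·BCC·BB·BCC·BB·AC·AC·AC·AC·BCC·BB·AC·AC·AC·AC·BCC·BB·BCC·BB
    A ↦ BCC
    B ↦ AC
    C ↦ BB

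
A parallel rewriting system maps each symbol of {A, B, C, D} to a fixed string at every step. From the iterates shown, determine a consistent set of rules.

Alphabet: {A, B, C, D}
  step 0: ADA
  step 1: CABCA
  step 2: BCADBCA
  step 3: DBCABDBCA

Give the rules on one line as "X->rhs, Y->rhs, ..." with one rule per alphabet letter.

A->CA, B->D, C->B, D->B

  step 2 ⇒ step 3: BCADBCA ⇒ D·B·CA·B·D·B·CA
    A ↦ CA
    B ↦ D
    C ↦ B
    D ↦ B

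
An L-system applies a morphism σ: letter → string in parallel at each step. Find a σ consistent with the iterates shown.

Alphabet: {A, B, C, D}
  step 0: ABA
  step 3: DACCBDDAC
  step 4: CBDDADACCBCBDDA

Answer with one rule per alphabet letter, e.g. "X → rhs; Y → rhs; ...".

  step 3 ⇒ step 4: DACCBDDAC ⇒ CB·D·DA·DA·C·CB·CB·D·DA
    A ↦ D
    B ↦ C
    C ↦ DA
    D ↦ CB

A->D, B->C, C->DA, D->CB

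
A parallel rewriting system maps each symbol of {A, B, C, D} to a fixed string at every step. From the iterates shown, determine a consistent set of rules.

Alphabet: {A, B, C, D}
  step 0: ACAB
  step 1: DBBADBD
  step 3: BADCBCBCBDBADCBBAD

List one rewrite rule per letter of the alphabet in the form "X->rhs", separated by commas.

A->DB, B->D, C->BA, D->CB

  step 0 ⇒ step 1: ACAB ⇒ DB·BA·DB·D
    A ↦ DB
    B ↦ D
    C ↦ BA
    D ↦ CB  (constrained at step 1)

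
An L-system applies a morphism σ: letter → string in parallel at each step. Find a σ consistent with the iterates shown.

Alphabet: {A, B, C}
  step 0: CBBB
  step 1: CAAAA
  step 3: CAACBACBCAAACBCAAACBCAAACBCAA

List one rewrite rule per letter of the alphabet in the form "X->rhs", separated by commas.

A->ACB, B->A, C->CA

  step 0 ⇒ step 1: CBBB ⇒ CA·A·A·A
    B ↦ A
    C ↦ CA
    A ↦ ACB  (constrained at step 1)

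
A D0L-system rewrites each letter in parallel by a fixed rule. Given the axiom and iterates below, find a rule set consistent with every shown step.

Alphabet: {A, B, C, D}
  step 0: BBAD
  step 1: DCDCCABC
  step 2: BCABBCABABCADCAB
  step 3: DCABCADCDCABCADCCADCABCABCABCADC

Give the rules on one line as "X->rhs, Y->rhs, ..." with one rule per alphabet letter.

A->CA, B->DC, C->AB, D->BC

  step 2 ⇒ step 3: BCABBCABABCADCAB ⇒ DC·AB·CA·DC·DC·AB·CA·DC·CA·DC·AB·CA·BC·AB·CA·DC
    A ↦ CA
    B ↦ DC
    C ↦ AB
    D ↦ BC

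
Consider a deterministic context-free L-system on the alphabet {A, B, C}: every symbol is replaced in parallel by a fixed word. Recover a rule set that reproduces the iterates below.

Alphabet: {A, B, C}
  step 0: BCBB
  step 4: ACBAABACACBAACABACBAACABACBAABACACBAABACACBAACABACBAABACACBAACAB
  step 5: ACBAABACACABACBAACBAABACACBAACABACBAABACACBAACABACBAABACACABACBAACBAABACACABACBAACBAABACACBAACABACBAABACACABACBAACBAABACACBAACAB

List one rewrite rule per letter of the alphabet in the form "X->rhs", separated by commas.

A->AC, B->AB, C->BA

  step 4 ⇒ step 5: ACBAABACACBAACABACBAACABACBAABACACBAABACACBAACABACBAABACACBAACAB ⇒ AC·BA·AB·AC·AC·AB·AC·BA·AC·BA·AB·AC·AC·BA·AC·AB·AC·BA·AB·AC·AC·BA·AC·AB·AC·BA·AB·AC·AC·AB·AC·BA·AC·BA·AB·AC·AC·AB·AC·BA·AC·BA·AB·AC·AC·BA·AC·AB·AC·BA·AB·AC·AC·AB·AC·BA·AC·BA·AB·AC·AC·BA·AC·AB
    A ↦ AC
    B ↦ AB
    C ↦ BA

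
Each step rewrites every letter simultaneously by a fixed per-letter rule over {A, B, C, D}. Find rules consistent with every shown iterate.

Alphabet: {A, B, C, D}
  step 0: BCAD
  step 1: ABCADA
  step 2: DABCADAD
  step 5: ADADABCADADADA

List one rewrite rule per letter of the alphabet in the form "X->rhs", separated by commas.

A->D, B->ABC, C->A, D->A

  step 1 ⇒ step 2: ABCADA ⇒ D·ABC·A·D·A·D
    A ↦ D
    B ↦ ABC
    C ↦ A
    D ↦ A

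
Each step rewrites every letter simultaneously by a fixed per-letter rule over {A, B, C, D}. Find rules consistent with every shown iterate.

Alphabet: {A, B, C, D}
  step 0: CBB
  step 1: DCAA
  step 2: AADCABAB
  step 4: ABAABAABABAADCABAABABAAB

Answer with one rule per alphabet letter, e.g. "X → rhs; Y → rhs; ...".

A->AB, B->A, C->DC, D->AA

  step 1 ⇒ step 2: DCAA ⇒ AA·DC·AB·AB
    A ↦ AB
    C ↦ DC
    D ↦ AA
  step 0 ⇒ step 1: CBB ⇒ DC·A·A
    B ↦ A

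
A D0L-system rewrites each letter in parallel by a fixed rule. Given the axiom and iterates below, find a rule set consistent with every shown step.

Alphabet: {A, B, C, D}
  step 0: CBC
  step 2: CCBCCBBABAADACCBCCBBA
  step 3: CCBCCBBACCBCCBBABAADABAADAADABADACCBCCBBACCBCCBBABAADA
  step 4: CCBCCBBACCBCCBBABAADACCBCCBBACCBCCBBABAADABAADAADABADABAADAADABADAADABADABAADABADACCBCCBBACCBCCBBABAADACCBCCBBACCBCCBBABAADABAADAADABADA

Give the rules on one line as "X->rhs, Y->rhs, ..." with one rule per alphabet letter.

  step 3 ⇒ step 4: CCBCCBBACCBCCBBABAADABAADAADABADACCBCCBBACCBCCBBABAADA ⇒ CCB·CCB·BA·CCB·CCB·BA·BA·ADA·CCB·CCB·BA·CCB·CCB·BA·BA·ADA·BA·ADA·ADA·B·ADA·BA·ADA·ADA·B·ADA·ADA·B·ADA·BA·ADA·B·ADA·CCB·CCB·BA·CCB·CCB·BA·BA·ADA·CCB·CCB·BA·CCB·CCB·BA·BA·ADA·BA·ADA·ADA·B·ADA
    A ↦ ADA
    B ↦ BA
    C ↦ CCB
    D ↦ B

A->ADA, B->BA, C->CCB, D->B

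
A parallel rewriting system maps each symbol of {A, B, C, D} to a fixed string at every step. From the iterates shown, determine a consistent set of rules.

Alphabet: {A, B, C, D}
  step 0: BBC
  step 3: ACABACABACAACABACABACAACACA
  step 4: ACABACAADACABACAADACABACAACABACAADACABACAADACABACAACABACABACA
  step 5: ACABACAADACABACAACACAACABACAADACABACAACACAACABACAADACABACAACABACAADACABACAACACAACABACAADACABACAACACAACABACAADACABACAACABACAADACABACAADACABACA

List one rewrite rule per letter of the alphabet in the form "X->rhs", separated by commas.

  step 4 ⇒ step 5: ACABACAADACABACAADACABACAACABACAADACABACAADACABACAACABACABACA ⇒ ACA·B·ACA·AD·ACA·B·ACA·ACA·CA·ACA·B·ACA·AD·ACA·B·ACA·ACA·CA·ACA·B·ACA·AD·ACA·B·ACA·ACA·B·ACA·AD·ACA·B·ACA·ACA·CA·ACA·B·ACA·AD·ACA·B·ACA·ACA·CA·ACA·B·ACA·AD·ACA·B·ACA·ACA·B·ACA·AD·ACA·B·ACA·AD·ACA·B·ACA
    A ↦ ACA
    B ↦ AD
    C ↦ B
    D ↦ CA

A->ACA, B->AD, C->B, D->CA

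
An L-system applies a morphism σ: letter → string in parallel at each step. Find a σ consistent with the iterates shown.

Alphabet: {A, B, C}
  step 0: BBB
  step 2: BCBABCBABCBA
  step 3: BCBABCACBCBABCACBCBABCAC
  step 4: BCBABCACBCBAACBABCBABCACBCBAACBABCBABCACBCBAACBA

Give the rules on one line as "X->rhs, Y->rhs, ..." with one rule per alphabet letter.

A->AC, B->BC, C->BA

  step 3 ⇒ step 4: BCBABCACBCBABCACBCBABCAC ⇒ BC·BA·BC·AC·BC·BA·AC·BA·BC·BA·BC·AC·BC·BA·AC·BA·BC·BA·BC·AC·BC·BA·AC·BA
    A ↦ AC
    B ↦ BC
    C ↦ BA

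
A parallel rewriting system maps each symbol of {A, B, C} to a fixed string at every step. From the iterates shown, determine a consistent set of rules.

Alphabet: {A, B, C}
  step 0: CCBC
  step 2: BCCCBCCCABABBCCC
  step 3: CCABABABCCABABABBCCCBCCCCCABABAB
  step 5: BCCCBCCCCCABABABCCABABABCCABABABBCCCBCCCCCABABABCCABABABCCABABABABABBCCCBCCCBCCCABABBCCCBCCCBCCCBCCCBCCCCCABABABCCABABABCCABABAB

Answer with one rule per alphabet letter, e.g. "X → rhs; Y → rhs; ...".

  step 2 ⇒ step 3: BCCCBCCCABABBCCC ⇒ CC·AB·AB·AB·CC·AB·AB·AB·BC·CC·BC·CC·CC·AB·AB·AB
    A ↦ BC
    B ↦ CC
    C ↦ AB

A->BC, B->CC, C->AB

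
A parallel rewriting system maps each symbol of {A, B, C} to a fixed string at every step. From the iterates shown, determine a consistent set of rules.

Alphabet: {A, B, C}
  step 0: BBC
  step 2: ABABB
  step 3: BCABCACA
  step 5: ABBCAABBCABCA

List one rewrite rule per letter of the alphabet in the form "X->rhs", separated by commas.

A->B, B->CA, C->A

  step 2 ⇒ step 3: ABABB ⇒ B·CA·B·CA·CA
    A ↦ B
    B ↦ CA
    C ↦ A  (constrained at step 0)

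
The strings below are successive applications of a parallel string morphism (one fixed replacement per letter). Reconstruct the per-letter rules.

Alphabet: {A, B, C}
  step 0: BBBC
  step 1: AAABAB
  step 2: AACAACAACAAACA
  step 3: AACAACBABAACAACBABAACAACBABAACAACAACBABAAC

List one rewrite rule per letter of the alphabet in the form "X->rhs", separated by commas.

A->AAC, B->A, C->BAB

  step 2 ⇒ step 3: AACAACAACAAACA ⇒ AAC·AAC·BAB·AAC·AAC·BAB·AAC·AAC·BAB·AAC·AAC·AAC·BAB·AAC
    A ↦ AAC
    C ↦ BAB
  step 0 ⇒ step 1: BBBC ⇒ A·A·A·BAB
    B ↦ A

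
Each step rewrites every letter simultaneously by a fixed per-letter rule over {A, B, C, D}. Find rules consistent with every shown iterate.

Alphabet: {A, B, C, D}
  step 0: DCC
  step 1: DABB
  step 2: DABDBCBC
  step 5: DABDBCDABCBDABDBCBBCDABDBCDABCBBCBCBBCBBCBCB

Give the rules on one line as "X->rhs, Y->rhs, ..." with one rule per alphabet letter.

A->BD, B->BC, C->B, D->DA

  step 1 ⇒ step 2: DABB ⇒ DA·BD·BC·BC
    A ↦ BD
    B ↦ BC
    D ↦ DA
  step 0 ⇒ step 1: DCC ⇒ DA·B·B
    C ↦ B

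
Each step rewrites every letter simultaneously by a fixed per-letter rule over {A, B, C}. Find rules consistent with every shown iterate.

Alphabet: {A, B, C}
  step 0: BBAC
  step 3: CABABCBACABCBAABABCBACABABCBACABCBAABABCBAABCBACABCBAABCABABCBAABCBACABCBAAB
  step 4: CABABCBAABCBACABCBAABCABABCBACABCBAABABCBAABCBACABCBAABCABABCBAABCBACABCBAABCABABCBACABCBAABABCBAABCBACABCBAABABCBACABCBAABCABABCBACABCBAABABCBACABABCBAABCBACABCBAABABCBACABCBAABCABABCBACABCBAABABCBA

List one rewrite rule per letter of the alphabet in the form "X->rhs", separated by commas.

A->AB, B->CBA, C->CAB

  step 3 ⇒ step 4: CABABCBACABCBAABABCBACABABCBACABCBAABABCBAABCBACABCBAABCABABCBAABCBACABCBAAB ⇒ CAB·AB·CBA·AB·CBA·CAB·CBA·AB·CAB·AB·CBA·CAB·CBA·AB·AB·CBA·AB·CBA·CAB·CBA·AB·CAB·AB·CBA·AB·CBA·CAB·CBA·AB·CAB·AB·CBA·CAB·CBA·AB·AB·CBA·AB·CBA·CAB·CBA·AB·AB·CBA·CAB·CBA·AB·CAB·AB·CBA·CAB·CBA·AB·AB·CBA·CAB·AB·CBA·AB·CBA·CAB·CBA·AB·AB·CBA·CAB·CBA·AB·CAB·AB·CBA·CAB·CBA·AB·AB·CBA
    A ↦ AB
    B ↦ CBA
    C ↦ CAB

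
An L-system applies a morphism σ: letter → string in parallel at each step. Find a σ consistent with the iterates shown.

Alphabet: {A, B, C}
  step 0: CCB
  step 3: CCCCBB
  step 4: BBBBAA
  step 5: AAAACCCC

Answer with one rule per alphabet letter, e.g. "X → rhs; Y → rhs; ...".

A->CC, B->A, C->B

  step 4 ⇒ step 5: BBBBAA ⇒ A·A·A·A·CC·CC
    A ↦ CC
    B ↦ A
  step 3 ⇒ step 4: CCCCBB ⇒ B·B·B·B·A·A
    C ↦ B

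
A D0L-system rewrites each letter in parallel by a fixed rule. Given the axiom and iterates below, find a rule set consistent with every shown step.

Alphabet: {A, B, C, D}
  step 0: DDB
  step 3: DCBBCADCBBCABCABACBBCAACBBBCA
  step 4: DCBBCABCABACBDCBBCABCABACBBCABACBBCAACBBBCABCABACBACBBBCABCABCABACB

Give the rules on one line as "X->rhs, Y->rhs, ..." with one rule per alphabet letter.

A->ACB, B->BCA, C->B, D->DC

  step 3 ⇒ step 4: DCBBCADCBBCABCABACBBCAACBBBCA ⇒ DC·B·BCA·BCA·B·ACB·DC·B·BCA·BCA·B·ACB·BCA·B·ACB·BCA·ACB·B·BCA·BCA·B·ACB·ACB·B·BCA·BCA·BCA·B·ACB
    A ↦ ACB
    B ↦ BCA
    C ↦ B
    D ↦ DC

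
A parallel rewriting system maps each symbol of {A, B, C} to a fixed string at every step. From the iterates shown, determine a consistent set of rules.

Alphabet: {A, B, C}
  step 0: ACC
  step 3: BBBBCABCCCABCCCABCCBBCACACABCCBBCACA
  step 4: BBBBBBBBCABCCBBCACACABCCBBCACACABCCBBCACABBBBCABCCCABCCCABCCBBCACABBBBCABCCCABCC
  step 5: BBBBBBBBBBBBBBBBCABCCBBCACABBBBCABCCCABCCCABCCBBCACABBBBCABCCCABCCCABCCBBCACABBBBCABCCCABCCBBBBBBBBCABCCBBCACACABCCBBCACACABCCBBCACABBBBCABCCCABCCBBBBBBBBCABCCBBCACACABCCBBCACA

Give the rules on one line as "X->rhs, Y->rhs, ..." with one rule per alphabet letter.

A->BCC, B->BB, C->CA

  step 4 ⇒ step 5: BBBBBBBBCABCCBBCACACABCCBBCACACABCCBBCACABBBBCABCCCABCCCABCCBBCACABBBBCABCCCABCC ⇒ BB·BB·BB·BB·BB·BB·BB·BB·CA·BCC·BB·CA·CA·BB·BB·CA·BCC·CA·BCC·CA·BCC·BB·CA·CA·BB·BB·CA·BCC·CA·BCC·CA·BCC·BB·CA·CA·BB·BB·CA·BCC·CA·BCC·BB·BB·BB·BB·CA·BCC·BB·CA·CA·CA·BCC·BB·CA·CA·CA·BCC·BB·CA·CA·BB·BB·CA·BCC·CA·BCC·BB·BB·BB·BB·CA·BCC·BB·CA·CA·CA·BCC·BB·CA·CA
    A ↦ BCC
    B ↦ BB
    C ↦ CA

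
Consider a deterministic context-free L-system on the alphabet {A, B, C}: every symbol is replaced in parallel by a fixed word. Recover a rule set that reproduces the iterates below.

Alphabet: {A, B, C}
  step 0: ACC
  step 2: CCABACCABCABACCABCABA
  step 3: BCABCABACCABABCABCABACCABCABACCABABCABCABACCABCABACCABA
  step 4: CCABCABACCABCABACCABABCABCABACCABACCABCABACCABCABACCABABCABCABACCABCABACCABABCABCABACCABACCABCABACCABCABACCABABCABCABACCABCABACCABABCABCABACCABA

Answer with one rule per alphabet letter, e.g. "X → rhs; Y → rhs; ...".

A->BA, B->CCA, C->BCA

  step 3 ⇒ step 4: BCABCABACCABABCABCABACCABCABACCABABCABCABACCABCABACCABA ⇒ CCA·BCA·BA·CCA·BCA·BA·CCA·BA·BCA·BCA·BA·CCA·BA·CCA·BCA·BA·CCA·BCA·BA·CCA·BA·BCA·BCA·BA·CCA·BCA·BA·CCA·BA·BCA·BCA·BA·CCA·BA·CCA·BCA·BA·CCA·BCA·BA·CCA·BA·BCA·BCA·BA·CCA·BCA·BA·CCA·BA·BCA·BCA·BA·CCA·BA
    A ↦ BA
    B ↦ CCA
    C ↦ BCA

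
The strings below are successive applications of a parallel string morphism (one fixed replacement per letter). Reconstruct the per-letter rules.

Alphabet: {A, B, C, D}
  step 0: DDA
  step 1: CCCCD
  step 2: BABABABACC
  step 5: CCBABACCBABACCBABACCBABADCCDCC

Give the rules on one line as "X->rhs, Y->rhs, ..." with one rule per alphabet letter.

A->D, B->A, C->BA, D->CC

  step 1 ⇒ step 2: CCCCD ⇒ BA·BA·BA·BA·CC
    C ↦ BA
    D ↦ CC
  step 0 ⇒ step 1: DDA ⇒ CC·CC·D
    A ↦ D
    B ↦ A  (constrained at step 2)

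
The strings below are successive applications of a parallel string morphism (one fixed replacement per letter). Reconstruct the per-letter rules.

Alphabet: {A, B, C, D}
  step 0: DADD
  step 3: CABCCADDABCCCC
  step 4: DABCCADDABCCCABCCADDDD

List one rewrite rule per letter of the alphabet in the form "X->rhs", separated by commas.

  step 3 ⇒ step 4: CABCCADDABCCCC ⇒ D·ABC·CA·D·D·ABC·C·C·ABC·CA·D·D·D·D
    A ↦ ABC
    B ↦ CA
    C ↦ D
    D ↦ C

A->ABC, B->CA, C->D, D->C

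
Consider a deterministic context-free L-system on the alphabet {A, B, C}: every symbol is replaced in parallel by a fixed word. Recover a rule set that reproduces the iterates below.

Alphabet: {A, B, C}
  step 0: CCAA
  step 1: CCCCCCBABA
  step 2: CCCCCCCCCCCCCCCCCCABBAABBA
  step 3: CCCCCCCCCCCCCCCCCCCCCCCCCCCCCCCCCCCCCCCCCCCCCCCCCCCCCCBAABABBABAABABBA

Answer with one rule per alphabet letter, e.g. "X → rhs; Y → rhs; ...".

A->BA, B->AB, C->CCC

  step 2 ⇒ step 3: CCCCCCCCCCCCCCCCCCABBAABBA ⇒ CCC·CCC·CCC·CCC·CCC·CCC·CCC·CCC·CCC·CCC·CCC·CCC·CCC·CCC·CCC·CCC·CCC·CCC·BA·AB·AB·BA·BA·AB·AB·BA
    A ↦ BA
    B ↦ AB
    C ↦ CCC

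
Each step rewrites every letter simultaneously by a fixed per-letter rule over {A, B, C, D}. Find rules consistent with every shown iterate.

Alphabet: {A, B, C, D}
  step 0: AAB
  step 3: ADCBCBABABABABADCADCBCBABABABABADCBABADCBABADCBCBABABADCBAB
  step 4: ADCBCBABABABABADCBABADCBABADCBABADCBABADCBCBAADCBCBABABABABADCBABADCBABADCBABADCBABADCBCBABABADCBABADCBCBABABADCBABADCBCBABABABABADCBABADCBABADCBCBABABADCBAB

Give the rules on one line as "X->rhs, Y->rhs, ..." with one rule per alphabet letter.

  step 3 ⇒ step 4: ADCBCBABABABABADCADCBCBABABABABADCBABADCBABADCBCBABABADCBAB ⇒ ADC·BCB·A·BAB·A·BAB·ADC·BAB·ADC·BAB·ADC·BAB·ADC·BAB·ADC·BCB·A·ADC·BCB·A·BAB·A·BAB·ADC·BAB·ADC·BAB·ADC·BAB·ADC·BAB·ADC·BCB·A·BAB·ADC·BAB·ADC·BCB·A·BAB·ADC·BAB·ADC·BCB·A·BAB·A·BAB·ADC·BAB·ADC·BAB·ADC·BCB·A·BAB·ADC·BAB
    A ↦ ADC
    B ↦ BAB
    C ↦ A
    D ↦ BCB

A->ADC, B->BAB, C->A, D->BCB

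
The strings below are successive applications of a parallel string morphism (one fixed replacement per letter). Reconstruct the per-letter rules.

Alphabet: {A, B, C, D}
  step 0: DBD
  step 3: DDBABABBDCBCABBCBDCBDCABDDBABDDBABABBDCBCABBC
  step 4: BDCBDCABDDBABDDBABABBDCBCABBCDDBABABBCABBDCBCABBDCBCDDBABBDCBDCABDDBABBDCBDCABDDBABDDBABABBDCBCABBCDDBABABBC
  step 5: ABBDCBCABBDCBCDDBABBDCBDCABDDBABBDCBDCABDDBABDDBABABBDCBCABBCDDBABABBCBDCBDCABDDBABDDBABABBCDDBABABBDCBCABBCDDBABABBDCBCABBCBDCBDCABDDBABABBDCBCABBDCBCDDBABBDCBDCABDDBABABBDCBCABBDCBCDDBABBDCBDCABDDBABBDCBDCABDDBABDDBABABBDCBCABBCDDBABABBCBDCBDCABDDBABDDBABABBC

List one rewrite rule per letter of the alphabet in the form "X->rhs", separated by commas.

  step 4 ⇒ step 5: BDCBDCABDDBABDDBABABBDCBCABBCDDBABABBCABBDCBCABBDCBCDDBABBDCBDCABDDBABBDCBDCABDDBABDDBABABBDCBCABBCDDBABABBC ⇒ AB·BDC·BC·AB·BDC·BC·DDB·AB·BDC·BDC·AB·DDB·AB·BDC·BDC·AB·DDB·AB·DDB·AB·AB·BDC·BC·AB·BC·DDB·AB·AB·BC·BDC·BDC·AB·DDB·AB·DDB·AB·AB·BC·DDB·AB·AB·BDC·BC·AB·BC·DDB·AB·AB·BDC·BC·AB·BC·BDC·BDC·AB·DDB·AB·AB·BDC·BC·AB·BDC·BC·DDB·AB·BDC·BDC·AB·DDB·AB·AB·BDC·BC·AB·BDC·BC·DDB·AB·BDC·BDC·AB·DDB·AB·BDC·BDC·AB·DDB·AB·DDB·AB·AB·BDC·BC·AB·BC·DDB·AB·AB·BC·BDC·BDC·AB·DDB·AB·DDB·AB·AB·BC
    A ↦ DDB
    B ↦ AB
    C ↦ BC
    D ↦ BDC

A->DDB, B->AB, C->BC, D->BDC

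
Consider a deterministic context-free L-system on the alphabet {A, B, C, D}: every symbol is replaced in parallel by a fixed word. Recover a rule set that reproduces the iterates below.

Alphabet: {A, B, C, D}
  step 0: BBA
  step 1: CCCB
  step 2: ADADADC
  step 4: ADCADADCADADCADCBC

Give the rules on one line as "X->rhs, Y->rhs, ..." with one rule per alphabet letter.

A->CB, B->C, C->AD, D->C

  step 1 ⇒ step 2: CCCB ⇒ AD·AD·AD·C
    B ↦ C
    C ↦ AD
  step 0 ⇒ step 1: BBA ⇒ C·C·CB
    A ↦ CB
    D ↦ C  (constrained at step 2)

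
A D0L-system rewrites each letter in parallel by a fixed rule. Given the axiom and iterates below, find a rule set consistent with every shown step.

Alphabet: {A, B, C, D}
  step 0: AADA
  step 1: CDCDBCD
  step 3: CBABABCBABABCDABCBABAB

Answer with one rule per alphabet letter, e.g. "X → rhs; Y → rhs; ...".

A->CD, B->AB, C->CB, D->B

  step 0 ⇒ step 1: AADA ⇒ CD·CD·B·CD
    A ↦ CD
    D ↦ B
    B ↦ AB  (constrained at step 1)
    C ↦ CB  (constrained at step 1)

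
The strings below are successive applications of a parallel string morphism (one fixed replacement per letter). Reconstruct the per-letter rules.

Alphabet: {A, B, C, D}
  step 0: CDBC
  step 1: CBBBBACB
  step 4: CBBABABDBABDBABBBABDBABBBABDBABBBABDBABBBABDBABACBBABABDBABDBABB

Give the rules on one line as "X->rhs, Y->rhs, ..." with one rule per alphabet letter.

A->BD, B->BA, C->CB, D->BB

  step 0 ⇒ step 1: CDBC ⇒ CB·BB·BA·CB
    B ↦ BA
    C ↦ CB
    D ↦ BB
    A ↦ BD  (constrained at step 1)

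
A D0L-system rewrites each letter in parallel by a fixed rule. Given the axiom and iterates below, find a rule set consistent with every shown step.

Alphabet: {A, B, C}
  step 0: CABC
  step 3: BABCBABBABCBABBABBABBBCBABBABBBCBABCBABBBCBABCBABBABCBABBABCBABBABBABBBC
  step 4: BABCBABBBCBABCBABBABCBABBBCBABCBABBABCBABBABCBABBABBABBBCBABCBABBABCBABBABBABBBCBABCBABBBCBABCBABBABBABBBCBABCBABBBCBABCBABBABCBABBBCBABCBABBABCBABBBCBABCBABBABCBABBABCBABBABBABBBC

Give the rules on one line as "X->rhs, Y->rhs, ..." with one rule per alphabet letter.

  step 3 ⇒ step 4: BABCBABBABCBABBABBABBBCBABBABBBCBABCBABBBCBABCBABBABCBABBABCBABBABBABBBC ⇒ BAB·C·BAB·BBC·BAB·C·BAB·BAB·C·BAB·BBC·BAB·C·BAB·BAB·C·BAB·BAB·C·BAB·BAB·BAB·BBC·BAB·C·BAB·BAB·C·BAB·BAB·BAB·BBC·BAB·C·BAB·BBC·BAB·C·BAB·BAB·BAB·BBC·BAB·C·BAB·BBC·BAB·C·BAB·BAB·C·BAB·BBC·BAB·C·BAB·BAB·C·BAB·BBC·BAB·C·BAB·BAB·C·BAB·BAB·C·BAB·BAB·BAB·BBC
    A ↦ C
    B ↦ BAB
    C ↦ BBC

A->C, B->BAB, C->BBC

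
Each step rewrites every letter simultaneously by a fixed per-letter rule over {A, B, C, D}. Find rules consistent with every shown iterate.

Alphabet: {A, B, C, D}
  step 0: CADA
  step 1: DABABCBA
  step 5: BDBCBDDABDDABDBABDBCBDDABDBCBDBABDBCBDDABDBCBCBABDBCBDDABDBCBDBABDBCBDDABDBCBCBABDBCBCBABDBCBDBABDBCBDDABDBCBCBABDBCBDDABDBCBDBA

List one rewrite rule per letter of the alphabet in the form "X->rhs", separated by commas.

A->BA, B->BD, C->DA, D->BC

  step 0 ⇒ step 1: CADA ⇒ DA·BA·BC·BA
    A ↦ BA
    C ↦ DA
    D ↦ BC
    B ↦ BD  (constrained at step 1)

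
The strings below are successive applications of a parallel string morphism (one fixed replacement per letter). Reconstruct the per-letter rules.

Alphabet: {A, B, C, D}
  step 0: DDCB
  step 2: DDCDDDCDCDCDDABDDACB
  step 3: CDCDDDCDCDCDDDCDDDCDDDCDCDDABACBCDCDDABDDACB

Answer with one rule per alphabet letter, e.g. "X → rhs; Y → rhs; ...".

A->DAB, B->ACB, C->DD, D->CD

  step 2 ⇒ step 3: DDCDDDCDCDCDDABDDACB ⇒ CD·CD·DD·CD·CD·CD·DD·CD·DD·CD·DD·CD·CD·DAB·ACB·CD·CD·DAB·DD·ACB
    A ↦ DAB
    B ↦ ACB
    C ↦ DD
    D ↦ CD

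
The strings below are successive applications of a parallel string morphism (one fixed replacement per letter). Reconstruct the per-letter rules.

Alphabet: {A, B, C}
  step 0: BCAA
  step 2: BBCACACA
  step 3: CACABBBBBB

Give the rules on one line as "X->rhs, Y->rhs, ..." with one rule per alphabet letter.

A->B, B->CA, C->B

  step 2 ⇒ step 3: BBCACACA ⇒ CA·CA·B·B·B·B·B·B
    A ↦ B
    B ↦ CA
    C ↦ B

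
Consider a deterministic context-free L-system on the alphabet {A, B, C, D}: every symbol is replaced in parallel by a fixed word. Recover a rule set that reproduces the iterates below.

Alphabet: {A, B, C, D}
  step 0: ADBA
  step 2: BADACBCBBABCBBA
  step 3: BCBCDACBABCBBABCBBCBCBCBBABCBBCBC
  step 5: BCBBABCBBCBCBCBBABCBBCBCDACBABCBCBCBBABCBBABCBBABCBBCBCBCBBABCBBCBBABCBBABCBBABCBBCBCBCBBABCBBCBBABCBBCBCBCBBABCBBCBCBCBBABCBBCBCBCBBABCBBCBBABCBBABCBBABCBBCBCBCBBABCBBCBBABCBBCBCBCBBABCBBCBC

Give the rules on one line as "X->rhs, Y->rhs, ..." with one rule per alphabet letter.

  step 2 ⇒ step 3: BADACBCBBABCBBA ⇒ BCB·C·DA·C·BA·BCB·BA·BCB·BCB·C·BCB·BA·BCB·BCB·C
    A ↦ C
    B ↦ BCB
    C ↦ BA
    D ↦ DA

A->C, B->BCB, C->BA, D->DA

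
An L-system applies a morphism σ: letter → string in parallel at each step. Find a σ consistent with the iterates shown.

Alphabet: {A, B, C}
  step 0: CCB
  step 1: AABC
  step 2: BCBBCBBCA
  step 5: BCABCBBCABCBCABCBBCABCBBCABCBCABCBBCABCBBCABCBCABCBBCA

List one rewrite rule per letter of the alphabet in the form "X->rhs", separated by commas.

  step 1 ⇒ step 2: AABC ⇒ BCB·BCB·BC·A
    A ↦ BCB
    B ↦ BC
    C ↦ A

A->BCB, B->BC, C->A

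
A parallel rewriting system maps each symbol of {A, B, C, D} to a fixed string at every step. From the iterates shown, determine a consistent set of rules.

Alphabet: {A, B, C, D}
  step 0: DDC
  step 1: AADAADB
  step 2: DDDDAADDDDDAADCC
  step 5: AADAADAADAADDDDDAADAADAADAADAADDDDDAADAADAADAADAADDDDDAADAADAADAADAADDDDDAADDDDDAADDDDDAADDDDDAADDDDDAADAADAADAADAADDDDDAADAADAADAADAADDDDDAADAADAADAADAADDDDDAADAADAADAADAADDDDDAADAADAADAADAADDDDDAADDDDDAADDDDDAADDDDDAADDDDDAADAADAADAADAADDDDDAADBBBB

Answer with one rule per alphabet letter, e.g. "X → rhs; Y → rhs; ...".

  step 1 ⇒ step 2: AADAADB ⇒ DD·DD·AAD·DD·DD·AAD·CC
    A ↦ DD
    B ↦ CC
    D ↦ AAD
  step 0 ⇒ step 1: DDC ⇒ AAD·AAD·B
    C ↦ B

A->DD, B->CC, C->B, D->AAD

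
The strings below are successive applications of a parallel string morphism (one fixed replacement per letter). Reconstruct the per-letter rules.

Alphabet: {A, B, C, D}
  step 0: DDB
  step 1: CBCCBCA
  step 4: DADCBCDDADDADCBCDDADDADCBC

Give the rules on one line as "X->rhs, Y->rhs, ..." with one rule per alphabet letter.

A->DC, B->A, C->D, D->CBC

  step 0 ⇒ step 1: DDB ⇒ CBC·CBC·A
    B ↦ A
    D ↦ CBC
    A ↦ DC  (constrained at step 1)
    C ↦ D  (constrained at step 1)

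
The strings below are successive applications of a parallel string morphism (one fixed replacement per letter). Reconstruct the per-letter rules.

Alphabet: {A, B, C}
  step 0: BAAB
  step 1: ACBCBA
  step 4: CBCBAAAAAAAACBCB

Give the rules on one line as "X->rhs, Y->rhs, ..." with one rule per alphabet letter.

A->CB, B->A, C->A

  step 0 ⇒ step 1: BAAB ⇒ A·CB·CB·A
    A ↦ CB
    B ↦ A
    C ↦ A  (constrained at step 1)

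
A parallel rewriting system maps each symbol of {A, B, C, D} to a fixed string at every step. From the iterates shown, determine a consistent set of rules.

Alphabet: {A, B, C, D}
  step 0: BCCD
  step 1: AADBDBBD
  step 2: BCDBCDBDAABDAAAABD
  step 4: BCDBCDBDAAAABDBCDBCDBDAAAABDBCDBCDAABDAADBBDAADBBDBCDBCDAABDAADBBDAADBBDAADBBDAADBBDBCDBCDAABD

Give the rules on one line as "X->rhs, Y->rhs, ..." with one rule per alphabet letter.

  step 1 ⇒ step 2: AADBDBBD ⇒ BCD·BCD·BD·AA·BD·AA·AA·BD
    A ↦ BCD
    B ↦ AA
    D ↦ BD
  step 0 ⇒ step 1: BCCD ⇒ AA·DB·DB·BD
    C ↦ DB

A->BCD, B->AA, C->DB, D->BD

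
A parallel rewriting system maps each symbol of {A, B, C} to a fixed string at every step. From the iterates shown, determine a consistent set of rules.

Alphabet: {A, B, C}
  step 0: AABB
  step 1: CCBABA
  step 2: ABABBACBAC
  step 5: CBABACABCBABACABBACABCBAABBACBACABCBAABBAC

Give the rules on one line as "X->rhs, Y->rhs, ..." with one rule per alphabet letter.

A->C, B->BA, C->AB

  step 1 ⇒ step 2: CCBABA ⇒ AB·AB·BA·C·BA·C
    A ↦ C
    B ↦ BA
    C ↦ AB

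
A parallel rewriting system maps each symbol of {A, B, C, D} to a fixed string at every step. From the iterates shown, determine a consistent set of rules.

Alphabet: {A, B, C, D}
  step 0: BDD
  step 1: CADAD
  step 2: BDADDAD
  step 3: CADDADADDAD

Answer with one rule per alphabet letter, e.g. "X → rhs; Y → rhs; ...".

  step 2 ⇒ step 3: BDADDAD ⇒ C·AD·D·AD·AD·D·AD
    A ↦ D
    B ↦ C
    D ↦ AD
  step 1 ⇒ step 2: CADAD ⇒ B·D·AD·D·AD
    C ↦ B

A->D, B->C, C->B, D->AD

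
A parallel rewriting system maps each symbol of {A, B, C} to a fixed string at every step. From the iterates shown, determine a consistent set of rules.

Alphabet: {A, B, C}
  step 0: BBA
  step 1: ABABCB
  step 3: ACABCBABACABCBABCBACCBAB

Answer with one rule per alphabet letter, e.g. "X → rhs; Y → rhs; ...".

  step 0 ⇒ step 1: BBA ⇒ AB·AB·CB
    A ↦ CB
    B ↦ AB
    C ↦ AC  (constrained at step 1)

A->CB, B->AB, C->AC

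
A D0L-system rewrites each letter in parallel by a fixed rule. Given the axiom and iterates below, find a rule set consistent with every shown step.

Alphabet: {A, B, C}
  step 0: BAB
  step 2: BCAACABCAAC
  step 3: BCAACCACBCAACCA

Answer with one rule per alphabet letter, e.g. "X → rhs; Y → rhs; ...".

  step 2 ⇒ step 3: BCAACABCAAC ⇒ BCA·A·C·C·A·C·BCA·A·C·C·A
    A ↦ C
    B ↦ BCA
    C ↦ A

A->C, B->BCA, C->A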